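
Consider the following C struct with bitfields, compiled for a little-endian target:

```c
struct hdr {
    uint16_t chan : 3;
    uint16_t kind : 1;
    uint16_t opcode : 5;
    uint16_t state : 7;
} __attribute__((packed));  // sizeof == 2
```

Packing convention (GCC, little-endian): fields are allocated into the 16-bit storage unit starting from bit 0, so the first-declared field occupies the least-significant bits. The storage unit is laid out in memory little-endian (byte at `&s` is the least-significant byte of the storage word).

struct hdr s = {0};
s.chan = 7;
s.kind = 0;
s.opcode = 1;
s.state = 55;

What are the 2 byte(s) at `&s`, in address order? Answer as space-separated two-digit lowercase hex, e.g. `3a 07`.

[0+:3] chan=7 & 0x7 = 0x7; word=0x0007
[3+:1] kind=0 & 0x1 = 0x0; word=0x0007
[4+:5] opcode=1 & 0x1f = 0x1; word=0x0017
[9+:7] state=55 & 0x7f = 0x37; word=0x6e17
word = 0x6e17 → little-endian bytes:
  [0]=0x17  [1]=0x6e

17 6e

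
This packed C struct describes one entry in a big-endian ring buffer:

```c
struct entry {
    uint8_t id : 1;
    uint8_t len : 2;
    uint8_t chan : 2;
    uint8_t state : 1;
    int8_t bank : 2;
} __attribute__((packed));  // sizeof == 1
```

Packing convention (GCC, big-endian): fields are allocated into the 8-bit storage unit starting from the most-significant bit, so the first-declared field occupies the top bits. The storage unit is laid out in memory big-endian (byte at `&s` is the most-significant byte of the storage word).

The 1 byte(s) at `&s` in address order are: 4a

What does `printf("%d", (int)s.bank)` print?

-2

[0]=0x4a (big-endian) → word 0x4a
id:1 @ bit 7 → (0x4a>>7)&0x1 = 0x0
len:2 @ bit 5 → (0x4a>>5)&0x3 = 0x2
chan:2 @ bit 3 → (0x4a>>3)&0x3 = 0x1
state:1 @ bit 2 → (0x4a>>2)&0x1 = 0x0
bank:2 @ bit 0 → (0x4a>>0)&0x3 = 0x2  ←
bank signed 2b, MSB=1: 2 - 4 = -2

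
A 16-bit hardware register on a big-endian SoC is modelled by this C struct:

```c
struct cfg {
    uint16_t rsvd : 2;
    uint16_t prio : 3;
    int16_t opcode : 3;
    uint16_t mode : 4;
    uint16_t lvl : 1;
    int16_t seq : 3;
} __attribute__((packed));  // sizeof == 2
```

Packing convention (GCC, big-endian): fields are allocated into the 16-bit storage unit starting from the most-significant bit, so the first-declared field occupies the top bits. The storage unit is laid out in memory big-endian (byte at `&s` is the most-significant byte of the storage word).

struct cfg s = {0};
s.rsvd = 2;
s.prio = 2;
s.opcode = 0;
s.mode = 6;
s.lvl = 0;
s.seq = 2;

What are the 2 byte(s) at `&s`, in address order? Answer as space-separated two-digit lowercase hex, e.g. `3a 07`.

rsvd:2 = 2 → 0x2 << 14 → word 0x8000
prio:3 = 2 → 0x2 << 11 → word 0x9000
opcode:3 = 0 → 0x0 << 8 → word 0x9000
mode:4 = 6 → 0x6 << 4 → word 0x9060
lvl:1 = 0 → 0x0 << 3 → word 0x9060
seq:3 = 2 → 0x2 << 0 → word 0x9062
word = 0x9062 → big-endian bytes:
  [0]=0x90  [1]=0x62

90 62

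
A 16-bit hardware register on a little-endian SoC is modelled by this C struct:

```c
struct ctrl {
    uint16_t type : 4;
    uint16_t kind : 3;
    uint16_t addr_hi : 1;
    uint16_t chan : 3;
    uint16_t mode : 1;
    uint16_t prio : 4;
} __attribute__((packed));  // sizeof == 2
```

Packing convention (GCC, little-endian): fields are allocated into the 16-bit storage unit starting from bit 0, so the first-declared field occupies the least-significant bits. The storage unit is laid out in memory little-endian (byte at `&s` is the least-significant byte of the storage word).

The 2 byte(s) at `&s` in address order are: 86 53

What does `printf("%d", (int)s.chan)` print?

[0]=0x86 [1]=0x53 (little-endian) → word 0x5386
type [0+:4] = (word>>0) & 0xf = 6
kind [4+:3] = (word>>4) & 0x7 = 0
addr_hi [7+:1] = (word>>7) & 0x1 = 1
chan [8+:3] = (word>>8) & 0x7 = 3  ←
mode [11+:1] = (word>>11) & 0x1 = 0
prio [12+:4] = (word>>12) & 0xf = 5

3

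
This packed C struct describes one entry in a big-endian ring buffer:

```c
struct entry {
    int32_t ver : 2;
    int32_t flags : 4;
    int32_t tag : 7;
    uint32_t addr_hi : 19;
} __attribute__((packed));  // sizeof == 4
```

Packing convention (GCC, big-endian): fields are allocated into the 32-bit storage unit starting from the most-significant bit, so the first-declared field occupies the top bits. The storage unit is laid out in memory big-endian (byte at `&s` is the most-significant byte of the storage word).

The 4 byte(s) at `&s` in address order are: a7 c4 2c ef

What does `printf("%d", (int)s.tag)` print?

-8

[0]=0xa7 [1]=0xc4 [2]=0x2c [3]=0xef (big-endian) → word 0xa7c42cef
ver [30+:2] = (word>>30) & 0x3 = 2
flags [26+:4] = (word>>26) & 0xf = 9
tag [19+:7] = (word>>19) & 0x7f = 120  ←
addr_hi [0+:19] = (word>>0) & 0x7ffff = 273647
tag signed 7b, MSB=1: 120 - 128 = -8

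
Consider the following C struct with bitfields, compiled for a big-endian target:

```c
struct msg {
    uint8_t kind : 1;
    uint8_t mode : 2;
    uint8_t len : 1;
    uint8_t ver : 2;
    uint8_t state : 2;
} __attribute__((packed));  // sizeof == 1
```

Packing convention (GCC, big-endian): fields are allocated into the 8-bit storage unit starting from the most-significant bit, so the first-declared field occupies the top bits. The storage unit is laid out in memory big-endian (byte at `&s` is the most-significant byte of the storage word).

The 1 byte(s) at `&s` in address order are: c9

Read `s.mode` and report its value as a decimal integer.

[0]=0xc9 (big-endian) → word 0xc9
kind [7+:1] = (word>>7) & 0x1 = 1
mode [5+:2] = (word>>5) & 0x3 = 2  ←
len [4+:1] = (word>>4) & 0x1 = 0
ver [2+:2] = (word>>2) & 0x3 = 2
state [0+:2] = (word>>0) & 0x3 = 1

2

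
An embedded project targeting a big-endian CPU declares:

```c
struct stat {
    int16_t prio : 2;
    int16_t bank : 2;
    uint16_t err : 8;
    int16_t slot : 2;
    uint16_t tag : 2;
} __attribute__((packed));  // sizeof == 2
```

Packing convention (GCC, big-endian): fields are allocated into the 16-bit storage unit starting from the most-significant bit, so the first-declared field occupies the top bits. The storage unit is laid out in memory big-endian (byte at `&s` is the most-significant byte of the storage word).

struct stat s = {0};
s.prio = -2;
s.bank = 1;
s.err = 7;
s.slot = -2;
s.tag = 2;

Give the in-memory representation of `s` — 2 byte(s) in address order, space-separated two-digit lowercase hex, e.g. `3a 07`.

90 7a

prio:2 = -2 → 0x2 << 14 → word 0x8000
bank:2 = 1 → 0x1 << 12 → word 0x9000
err:8 = 7 → 0x7 << 4 → word 0x9070
slot:2 = -2 → 0x2 << 2 → word 0x9078
tag:2 = 2 → 0x2 << 0 → word 0x907a
word = 0x907a → big-endian bytes:
  [0]=0x90  [1]=0x7a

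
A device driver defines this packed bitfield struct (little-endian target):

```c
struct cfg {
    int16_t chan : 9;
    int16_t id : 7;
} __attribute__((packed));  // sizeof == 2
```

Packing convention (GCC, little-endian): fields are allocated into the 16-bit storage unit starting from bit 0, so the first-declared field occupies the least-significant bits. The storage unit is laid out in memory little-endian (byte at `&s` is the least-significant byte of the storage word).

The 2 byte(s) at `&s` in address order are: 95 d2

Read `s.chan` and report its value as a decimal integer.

[0]=0x95 [1]=0xd2 (little-endian) → word 0xd295
chan [0+:9] = (word>>0) & 0x1ff = 149  ←
id [9+:7] = (word>>9) & 0x7f = 105
chan signed 9b, MSB=0: value = 149

149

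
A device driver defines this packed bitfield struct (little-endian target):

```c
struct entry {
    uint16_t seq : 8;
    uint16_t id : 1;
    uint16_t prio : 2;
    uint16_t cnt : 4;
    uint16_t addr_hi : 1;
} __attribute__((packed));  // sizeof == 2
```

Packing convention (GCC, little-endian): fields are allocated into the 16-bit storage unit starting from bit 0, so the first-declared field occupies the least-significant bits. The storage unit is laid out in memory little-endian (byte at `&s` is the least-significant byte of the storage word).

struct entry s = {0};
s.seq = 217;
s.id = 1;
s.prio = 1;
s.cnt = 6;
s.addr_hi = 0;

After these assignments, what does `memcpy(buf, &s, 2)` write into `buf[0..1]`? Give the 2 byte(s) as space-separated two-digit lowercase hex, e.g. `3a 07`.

seq:8 = 217 → 0xd9 << 0 → word 0x00d9
id:1 = 1 → 0x1 << 8 → word 0x01d9
prio:2 = 1 → 0x1 << 9 → word 0x03d9
cnt:4 = 6 → 0x6 << 11 → word 0x33d9
addr_hi:1 = 0 → 0x0 << 15 → word 0x33d9
word = 0x33d9 → little-endian bytes:
  [0]=0xd9  [1]=0x33

d9 33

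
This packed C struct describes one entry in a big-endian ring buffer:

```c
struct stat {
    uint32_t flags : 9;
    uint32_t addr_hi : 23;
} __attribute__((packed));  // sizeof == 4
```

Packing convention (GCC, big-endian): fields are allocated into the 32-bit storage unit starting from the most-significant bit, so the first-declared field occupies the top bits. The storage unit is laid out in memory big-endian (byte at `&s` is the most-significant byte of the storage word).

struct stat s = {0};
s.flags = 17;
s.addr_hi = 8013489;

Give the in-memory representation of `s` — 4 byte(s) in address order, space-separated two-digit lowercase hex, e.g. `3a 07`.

flags:9 = 17 → 0x11 << 23 → word 0x08800000
addr_hi:23 = 8013489 → 0x7a46b1 << 0 → word 0x08fa46b1
word = 0x08fa46b1 → big-endian bytes:
  [0]=0x08  [1]=0xfa  [2]=0x46  [3]=0xb1

08 fa 46 b1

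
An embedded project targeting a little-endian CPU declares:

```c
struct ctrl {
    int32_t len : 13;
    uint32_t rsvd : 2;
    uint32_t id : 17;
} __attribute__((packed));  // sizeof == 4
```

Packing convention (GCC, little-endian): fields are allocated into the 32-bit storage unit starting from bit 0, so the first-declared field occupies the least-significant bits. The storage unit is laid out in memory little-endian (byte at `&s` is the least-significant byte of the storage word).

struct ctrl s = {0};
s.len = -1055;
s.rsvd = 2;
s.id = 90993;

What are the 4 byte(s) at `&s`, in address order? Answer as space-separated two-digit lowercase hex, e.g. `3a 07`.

e1 db b8 b1

[0+:13] len=-1055 & 0x1fff = 0x1be1; word=0x00001be1
[13+:2] rsvd=2 & 0x3 = 0x2; word=0x00005be1
[15+:17] id=90993 & 0x1ffff = 0x16371; word=0xb1b8dbe1
word = 0xb1b8dbe1 → little-endian bytes:
  [0]=0xe1  [1]=0xdb  [2]=0xb8  [3]=0xb1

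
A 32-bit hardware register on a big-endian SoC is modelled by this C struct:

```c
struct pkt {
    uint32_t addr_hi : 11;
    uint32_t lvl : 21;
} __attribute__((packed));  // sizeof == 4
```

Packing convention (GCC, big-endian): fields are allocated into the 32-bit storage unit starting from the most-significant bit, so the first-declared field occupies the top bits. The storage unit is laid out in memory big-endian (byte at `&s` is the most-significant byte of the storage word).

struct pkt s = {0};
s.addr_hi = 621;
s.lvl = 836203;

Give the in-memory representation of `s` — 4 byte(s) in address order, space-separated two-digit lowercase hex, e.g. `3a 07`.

4d ac c2 6b

[21+:11] addr_hi=621 & 0x7ff = 0x26d; word=0x4da00000
[0+:21] lvl=836203 & 0x1fffff = 0xcc26b; word=0x4dacc26b
word = 0x4dacc26b → big-endian bytes:
  [0]=0x4d  [1]=0xac  [2]=0xc2  [3]=0x6b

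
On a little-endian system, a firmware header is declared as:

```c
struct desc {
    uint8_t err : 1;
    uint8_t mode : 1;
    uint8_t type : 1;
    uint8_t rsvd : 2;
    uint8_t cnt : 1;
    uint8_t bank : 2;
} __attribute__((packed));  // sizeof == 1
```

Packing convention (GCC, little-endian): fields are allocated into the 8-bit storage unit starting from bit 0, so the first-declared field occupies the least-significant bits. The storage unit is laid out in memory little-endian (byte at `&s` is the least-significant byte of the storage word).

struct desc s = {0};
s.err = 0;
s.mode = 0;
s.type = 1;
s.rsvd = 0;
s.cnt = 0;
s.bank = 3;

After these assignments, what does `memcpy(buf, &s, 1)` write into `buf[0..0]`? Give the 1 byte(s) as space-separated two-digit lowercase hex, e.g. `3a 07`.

err (1b) val=0 bits=0x0 at bit 0: 0x00
mode (1b) val=0 bits=0x0 at bit 1: 0x00
type (1b) val=1 bits=0x1 at bit 2: 0x04
rsvd (2b) val=0 bits=0x0 at bit 3: 0x04
cnt (1b) val=0 bits=0x0 at bit 5: 0x04
bank (2b) val=3 bits=0x3 at bit 6: 0xc4
word = 0xc4 → little-endian bytes:
  [0]=0xc4

c4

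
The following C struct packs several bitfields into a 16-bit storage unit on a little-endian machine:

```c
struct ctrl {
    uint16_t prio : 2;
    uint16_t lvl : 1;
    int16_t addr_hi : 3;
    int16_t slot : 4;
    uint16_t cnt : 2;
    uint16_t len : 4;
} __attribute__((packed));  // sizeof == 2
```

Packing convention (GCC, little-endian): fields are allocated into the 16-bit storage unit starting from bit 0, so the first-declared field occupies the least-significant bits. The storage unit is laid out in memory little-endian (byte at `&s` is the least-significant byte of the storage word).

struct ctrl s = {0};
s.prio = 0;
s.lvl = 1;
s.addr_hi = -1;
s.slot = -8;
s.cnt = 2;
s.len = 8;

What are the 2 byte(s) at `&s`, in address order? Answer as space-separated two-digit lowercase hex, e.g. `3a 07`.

3c 8a

prio:2 = 0 → 0x0 << 0 → word 0x0000
lvl:1 = 1 → 0x1 << 2 → word 0x0004
addr_hi:3 = -1 → 0x7 << 3 → word 0x003c
slot:4 = -8 → 0x8 << 6 → word 0x023c
cnt:2 = 2 → 0x2 << 10 → word 0x0a3c
len:4 = 8 → 0x8 << 12 → word 0x8a3c
word = 0x8a3c → little-endian bytes:
  [0]=0x3c  [1]=0x8a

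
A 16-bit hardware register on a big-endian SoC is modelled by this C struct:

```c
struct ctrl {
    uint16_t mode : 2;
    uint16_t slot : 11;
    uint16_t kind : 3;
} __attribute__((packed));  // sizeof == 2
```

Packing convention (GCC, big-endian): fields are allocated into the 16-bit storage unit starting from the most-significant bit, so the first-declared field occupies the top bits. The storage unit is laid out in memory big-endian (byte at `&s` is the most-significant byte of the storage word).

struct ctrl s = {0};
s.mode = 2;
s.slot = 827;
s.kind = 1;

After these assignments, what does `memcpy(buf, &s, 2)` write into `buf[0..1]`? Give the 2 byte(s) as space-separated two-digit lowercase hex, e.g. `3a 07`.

99 d9

[14+:2] mode=2 & 0x3 = 0x2; word=0x8000
[3+:11] slot=827 & 0x7ff = 0x33b; word=0x99d8
[0+:3] kind=1 & 0x7 = 0x1; word=0x99d9
word = 0x99d9 → big-endian bytes:
  [0]=0x99  [1]=0xd9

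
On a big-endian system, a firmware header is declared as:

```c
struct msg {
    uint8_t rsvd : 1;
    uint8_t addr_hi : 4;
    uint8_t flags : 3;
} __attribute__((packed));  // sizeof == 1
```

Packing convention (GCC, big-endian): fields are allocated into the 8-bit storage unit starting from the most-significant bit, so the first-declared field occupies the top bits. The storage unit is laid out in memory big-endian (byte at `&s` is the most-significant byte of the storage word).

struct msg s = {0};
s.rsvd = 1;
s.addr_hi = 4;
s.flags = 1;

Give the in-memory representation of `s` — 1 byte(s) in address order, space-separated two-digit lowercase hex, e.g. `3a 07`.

a1

rsvd (1b) val=1 bits=0x1 at bit 7: 0x80
addr_hi (4b) val=4 bits=0x4 at bit 3: 0xa0
flags (3b) val=1 bits=0x1 at bit 0: 0xa1
word = 0xa1 → big-endian bytes:
  [0]=0xa1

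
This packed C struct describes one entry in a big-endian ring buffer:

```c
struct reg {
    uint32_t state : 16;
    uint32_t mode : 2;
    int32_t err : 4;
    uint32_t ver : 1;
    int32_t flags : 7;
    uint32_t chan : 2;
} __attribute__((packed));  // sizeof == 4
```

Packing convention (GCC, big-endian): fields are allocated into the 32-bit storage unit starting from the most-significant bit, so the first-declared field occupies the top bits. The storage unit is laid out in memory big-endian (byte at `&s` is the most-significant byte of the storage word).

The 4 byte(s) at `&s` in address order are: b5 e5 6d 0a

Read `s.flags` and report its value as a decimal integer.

-62

[0]=0xb5 [1]=0xe5 [2]=0x6d [3]=0x0a (big-endian) → word 0xb5e56d0a
state:16 @ bit 16 → (0xb5e56d0a>>16)&0xffff = 0xb5e5
mode:2 @ bit 14 → (0xb5e56d0a>>14)&0x3 = 0x1
err:4 @ bit 10 → (0xb5e56d0a>>10)&0xf = 0xb
ver:1 @ bit 9 → (0xb5e56d0a>>9)&0x1 = 0x0
flags:7 @ bit 2 → (0xb5e56d0a>>2)&0x7f = 0x42  ←
chan:2 @ bit 0 → (0xb5e56d0a>>0)&0x3 = 0x2
flags signed 7b, MSB=1: 66 - 128 = -62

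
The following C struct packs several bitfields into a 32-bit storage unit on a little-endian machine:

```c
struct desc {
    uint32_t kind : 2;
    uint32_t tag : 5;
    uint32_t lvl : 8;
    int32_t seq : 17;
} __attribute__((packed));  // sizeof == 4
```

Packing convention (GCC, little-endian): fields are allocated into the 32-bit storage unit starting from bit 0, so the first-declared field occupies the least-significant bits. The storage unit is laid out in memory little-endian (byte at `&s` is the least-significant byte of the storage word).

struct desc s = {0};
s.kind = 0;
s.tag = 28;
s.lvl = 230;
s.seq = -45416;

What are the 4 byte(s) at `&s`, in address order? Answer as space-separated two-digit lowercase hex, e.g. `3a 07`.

kind:2 = 0 → 0x0 << 0 → word 0x00000000
tag:5 = 28 → 0x1c << 2 → word 0x00000070
lvl:8 = 230 → 0xe6 << 7 → word 0x00007370
seq:17 = -45416 → 0x14e98 << 15 → word 0xa74c7370
word = 0xa74c7370 → little-endian bytes:
  [0]=0x70  [1]=0x73  [2]=0x4c  [3]=0xa7

70 73 4c a7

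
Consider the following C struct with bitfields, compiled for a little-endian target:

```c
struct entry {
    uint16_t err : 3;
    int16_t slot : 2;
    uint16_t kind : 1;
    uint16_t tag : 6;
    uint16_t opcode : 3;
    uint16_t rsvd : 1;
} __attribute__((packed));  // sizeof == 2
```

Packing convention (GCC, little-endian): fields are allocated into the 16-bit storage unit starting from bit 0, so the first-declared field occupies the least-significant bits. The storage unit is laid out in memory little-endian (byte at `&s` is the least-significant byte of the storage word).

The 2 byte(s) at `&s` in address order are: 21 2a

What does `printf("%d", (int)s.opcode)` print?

2

[0]=0x21 [1]=0x2a (little-endian) → word 0x2a21
err:3 @ bit 0 → (0x2a21>>0)&0x7 = 0x1
slot:2 @ bit 3 → (0x2a21>>3)&0x3 = 0x0
kind:1 @ bit 5 → (0x2a21>>5)&0x1 = 0x1
tag:6 @ bit 6 → (0x2a21>>6)&0x3f = 0x28
opcode:3 @ bit 12 → (0x2a21>>12)&0x7 = 0x2  ←
rsvd:1 @ bit 15 → (0x2a21>>15)&0x1 = 0x0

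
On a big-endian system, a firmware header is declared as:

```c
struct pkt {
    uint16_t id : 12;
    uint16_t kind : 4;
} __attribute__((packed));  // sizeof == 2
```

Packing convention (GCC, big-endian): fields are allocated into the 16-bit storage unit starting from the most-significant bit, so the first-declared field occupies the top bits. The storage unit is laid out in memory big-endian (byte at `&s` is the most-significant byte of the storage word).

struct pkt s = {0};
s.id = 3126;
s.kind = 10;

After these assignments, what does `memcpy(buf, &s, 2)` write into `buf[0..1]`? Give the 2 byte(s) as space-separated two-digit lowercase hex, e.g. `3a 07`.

id (12b) val=3126 bits=0xc36 at bit 4: 0xc360
kind (4b) val=10 bits=0xa at bit 0: 0xc36a
word = 0xc36a → big-endian bytes:
  [0]=0xc3  [1]=0x6a

c3 6a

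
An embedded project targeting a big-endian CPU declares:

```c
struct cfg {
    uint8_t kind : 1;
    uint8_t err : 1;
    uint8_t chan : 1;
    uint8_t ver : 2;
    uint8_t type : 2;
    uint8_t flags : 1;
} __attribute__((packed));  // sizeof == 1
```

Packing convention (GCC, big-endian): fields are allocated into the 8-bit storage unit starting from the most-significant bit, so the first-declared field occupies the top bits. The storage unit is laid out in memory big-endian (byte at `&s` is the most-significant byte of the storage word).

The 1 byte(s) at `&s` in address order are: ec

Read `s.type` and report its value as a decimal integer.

[0]=0xec (big-endian) → word 0xec
kind:1 @ bit 7 → (0xec>>7)&0x1 = 0x1
err:1 @ bit 6 → (0xec>>6)&0x1 = 0x1
chan:1 @ bit 5 → (0xec>>5)&0x1 = 0x1
ver:2 @ bit 3 → (0xec>>3)&0x3 = 0x1
type:2 @ bit 1 → (0xec>>1)&0x3 = 0x2  ←
flags:1 @ bit 0 → (0xec>>0)&0x1 = 0x0

2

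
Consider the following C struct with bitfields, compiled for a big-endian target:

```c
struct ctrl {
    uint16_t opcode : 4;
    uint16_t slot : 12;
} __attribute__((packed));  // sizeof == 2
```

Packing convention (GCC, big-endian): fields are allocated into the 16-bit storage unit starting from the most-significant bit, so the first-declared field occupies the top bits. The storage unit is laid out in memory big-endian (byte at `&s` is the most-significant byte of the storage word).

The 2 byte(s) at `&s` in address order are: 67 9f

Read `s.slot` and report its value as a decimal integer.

[0]=0x67 [1]=0x9f (big-endian) → word 0x679f
opcode [12+:4] = (word>>12) & 0xf = 6
slot [0+:12] = (word>>0) & 0xfff = 1951  ←

1951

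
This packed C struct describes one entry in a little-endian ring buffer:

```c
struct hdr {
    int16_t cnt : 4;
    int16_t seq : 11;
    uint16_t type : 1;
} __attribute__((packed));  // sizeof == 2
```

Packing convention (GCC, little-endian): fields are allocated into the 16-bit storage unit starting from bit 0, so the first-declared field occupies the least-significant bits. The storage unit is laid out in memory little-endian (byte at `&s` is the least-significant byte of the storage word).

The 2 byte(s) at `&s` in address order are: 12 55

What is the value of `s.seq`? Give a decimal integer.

[0]=0x12 [1]=0x55 (little-endian) → word 0x5512
cnt:4 @ bit 0 → (0x5512>>0)&0xf = 0x2
seq:11 @ bit 4 → (0x5512>>4)&0x7ff = 0x551  ←
type:1 @ bit 15 → (0x5512>>15)&0x1 = 0x0
seq signed 11b, MSB=1: 1361 - 2048 = -687

-687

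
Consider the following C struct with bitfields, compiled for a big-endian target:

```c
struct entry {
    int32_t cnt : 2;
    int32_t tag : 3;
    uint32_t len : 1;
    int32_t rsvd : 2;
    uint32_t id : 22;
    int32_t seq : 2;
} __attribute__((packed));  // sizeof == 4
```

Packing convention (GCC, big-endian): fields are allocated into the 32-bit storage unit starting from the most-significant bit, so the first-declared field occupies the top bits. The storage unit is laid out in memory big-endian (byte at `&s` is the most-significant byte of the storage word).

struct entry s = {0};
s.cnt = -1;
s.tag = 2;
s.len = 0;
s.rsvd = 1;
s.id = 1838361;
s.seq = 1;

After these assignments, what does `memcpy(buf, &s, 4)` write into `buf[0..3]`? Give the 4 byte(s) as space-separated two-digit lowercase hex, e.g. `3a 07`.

cnt:2 = -1 → 0x3 << 30 → word 0xc0000000
tag:3 = 2 → 0x2 << 27 → word 0xd0000000
len:1 = 0 → 0x0 << 26 → word 0xd0000000
rsvd:2 = 1 → 0x1 << 24 → word 0xd1000000
id:22 = 1838361 → 0x1c0d19 << 2 → word 0xd1703464
seq:2 = 1 → 0x1 << 0 → word 0xd1703465
word = 0xd1703465 → big-endian bytes:
  [0]=0xd1  [1]=0x70  [2]=0x34  [3]=0x65

d1 70 34 65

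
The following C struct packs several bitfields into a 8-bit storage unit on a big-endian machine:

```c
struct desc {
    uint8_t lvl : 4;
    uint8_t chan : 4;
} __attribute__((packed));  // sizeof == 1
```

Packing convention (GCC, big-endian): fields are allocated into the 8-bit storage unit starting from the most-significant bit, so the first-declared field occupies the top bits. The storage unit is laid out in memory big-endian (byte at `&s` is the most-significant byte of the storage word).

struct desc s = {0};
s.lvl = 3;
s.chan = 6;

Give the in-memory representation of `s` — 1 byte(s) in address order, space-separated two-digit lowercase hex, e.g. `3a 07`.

lvl (4b) val=3 bits=0x3 at bit 4: 0x30
chan (4b) val=6 bits=0x6 at bit 0: 0x36
word = 0x36 → big-endian bytes:
  [0]=0x36

36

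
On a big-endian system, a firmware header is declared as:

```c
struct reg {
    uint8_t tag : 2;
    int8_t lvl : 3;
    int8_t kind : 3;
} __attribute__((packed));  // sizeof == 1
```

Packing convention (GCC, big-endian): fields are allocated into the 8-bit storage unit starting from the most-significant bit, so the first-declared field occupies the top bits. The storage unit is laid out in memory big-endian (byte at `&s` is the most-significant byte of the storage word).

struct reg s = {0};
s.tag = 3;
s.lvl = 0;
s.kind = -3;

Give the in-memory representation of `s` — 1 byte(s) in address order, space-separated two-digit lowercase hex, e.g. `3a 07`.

tag (2b) val=3 bits=0x3 at bit 6: 0xc0
lvl (3b) val=0 bits=0x0 at bit 3: 0xc0
kind (3b) val=-3 bits=0x5 at bit 0: 0xc5
word = 0xc5 → big-endian bytes:
  [0]=0xc5

c5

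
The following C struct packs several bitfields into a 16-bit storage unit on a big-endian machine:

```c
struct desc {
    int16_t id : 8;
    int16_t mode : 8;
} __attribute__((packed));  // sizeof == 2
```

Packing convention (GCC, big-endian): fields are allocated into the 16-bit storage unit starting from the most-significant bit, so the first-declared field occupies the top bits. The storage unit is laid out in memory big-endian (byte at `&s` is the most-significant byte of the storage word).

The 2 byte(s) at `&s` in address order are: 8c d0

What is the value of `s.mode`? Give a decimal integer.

-48

[0]=0x8c [1]=0xd0 (big-endian) → word 0x8cd0
id [8+:8] = (word>>8) & 0xff = 140
mode [0+:8] = (word>>0) & 0xff = 208  ←
mode signed 8b, MSB=1: 208 - 256 = -48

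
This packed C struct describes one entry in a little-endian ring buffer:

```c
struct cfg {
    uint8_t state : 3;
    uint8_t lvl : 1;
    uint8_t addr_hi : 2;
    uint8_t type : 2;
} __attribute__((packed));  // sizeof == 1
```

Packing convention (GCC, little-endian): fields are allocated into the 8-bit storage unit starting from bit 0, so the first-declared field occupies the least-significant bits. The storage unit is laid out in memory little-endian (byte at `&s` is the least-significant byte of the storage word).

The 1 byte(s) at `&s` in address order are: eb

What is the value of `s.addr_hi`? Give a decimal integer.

[0]=0xeb (little-endian) → word 0xeb
state:3 @ bit 0 → (0xeb>>0)&0x7 = 0x3
lvl:1 @ bit 3 → (0xeb>>3)&0x1 = 0x1
addr_hi:2 @ bit 4 → (0xeb>>4)&0x3 = 0x2  ←
type:2 @ bit 6 → (0xeb>>6)&0x3 = 0x3

2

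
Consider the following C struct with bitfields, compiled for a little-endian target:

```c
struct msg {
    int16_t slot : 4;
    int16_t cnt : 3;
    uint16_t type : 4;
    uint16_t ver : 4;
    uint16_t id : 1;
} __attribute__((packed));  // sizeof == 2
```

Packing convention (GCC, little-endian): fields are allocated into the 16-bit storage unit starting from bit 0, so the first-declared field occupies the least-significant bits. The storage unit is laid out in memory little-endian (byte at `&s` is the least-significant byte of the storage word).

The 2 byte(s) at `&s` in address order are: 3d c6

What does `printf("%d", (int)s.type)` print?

12

[0]=0x3d [1]=0xc6 (little-endian) → word 0xc63d
slot [0+:4] = (word>>0) & 0xf = 13
cnt [4+:3] = (word>>4) & 0x7 = 3
type [7+:4] = (word>>7) & 0xf = 12  ←
ver [11+:4] = (word>>11) & 0xf = 8
id [15+:1] = (word>>15) & 0x1 = 1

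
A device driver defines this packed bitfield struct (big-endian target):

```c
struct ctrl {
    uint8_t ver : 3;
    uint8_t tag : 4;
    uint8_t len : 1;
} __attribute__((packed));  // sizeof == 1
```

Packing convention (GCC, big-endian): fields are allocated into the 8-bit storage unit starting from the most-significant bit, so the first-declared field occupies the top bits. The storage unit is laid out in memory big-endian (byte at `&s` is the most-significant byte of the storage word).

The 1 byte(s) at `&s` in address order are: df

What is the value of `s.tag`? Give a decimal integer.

[0]=0xdf (big-endian) → word 0xdf
ver:3 @ bit 5 → (0xdf>>5)&0x7 = 0x6
tag:4 @ bit 1 → (0xdf>>1)&0xf = 0xf  ←
len:1 @ bit 0 → (0xdf>>0)&0x1 = 0x1

15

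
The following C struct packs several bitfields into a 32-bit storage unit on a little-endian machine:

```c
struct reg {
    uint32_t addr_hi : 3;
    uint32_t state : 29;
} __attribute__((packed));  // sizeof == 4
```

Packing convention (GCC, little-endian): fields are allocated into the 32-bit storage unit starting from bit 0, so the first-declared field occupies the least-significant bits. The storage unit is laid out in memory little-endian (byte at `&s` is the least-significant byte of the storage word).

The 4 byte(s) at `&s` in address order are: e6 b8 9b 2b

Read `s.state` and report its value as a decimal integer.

[0]=0xe6 [1]=0xb8 [2]=0x9b [3]=0x2b (little-endian) → word 0x2b9bb8e6
addr_hi:3 @ bit 0 → (0x2b9bb8e6>>0)&0x7 = 0x6
state:29 @ bit 3 → (0x2b9bb8e6>>3)&0x1fffffff = 0x573771c  ←

91453212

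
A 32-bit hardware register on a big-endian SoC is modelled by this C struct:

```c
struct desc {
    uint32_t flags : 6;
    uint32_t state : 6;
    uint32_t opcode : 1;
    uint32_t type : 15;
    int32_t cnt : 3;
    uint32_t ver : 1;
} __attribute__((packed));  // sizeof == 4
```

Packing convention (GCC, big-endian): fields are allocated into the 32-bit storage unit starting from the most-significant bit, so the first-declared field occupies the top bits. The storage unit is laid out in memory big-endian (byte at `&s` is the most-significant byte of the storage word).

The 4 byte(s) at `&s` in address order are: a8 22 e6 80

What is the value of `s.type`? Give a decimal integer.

[0]=0xa8 [1]=0x22 [2]=0xe6 [3]=0x80 (big-endian) → word 0xa822e680
flags [26+:6] = (word>>26) & 0x3f = 42
state [20+:6] = (word>>20) & 0x3f = 2
opcode [19+:1] = (word>>19) & 0x1 = 0
type [4+:15] = (word>>4) & 0x7fff = 11880  ←
cnt [1+:3] = (word>>1) & 0x7 = 0
ver [0+:1] = (word>>0) & 0x1 = 0

11880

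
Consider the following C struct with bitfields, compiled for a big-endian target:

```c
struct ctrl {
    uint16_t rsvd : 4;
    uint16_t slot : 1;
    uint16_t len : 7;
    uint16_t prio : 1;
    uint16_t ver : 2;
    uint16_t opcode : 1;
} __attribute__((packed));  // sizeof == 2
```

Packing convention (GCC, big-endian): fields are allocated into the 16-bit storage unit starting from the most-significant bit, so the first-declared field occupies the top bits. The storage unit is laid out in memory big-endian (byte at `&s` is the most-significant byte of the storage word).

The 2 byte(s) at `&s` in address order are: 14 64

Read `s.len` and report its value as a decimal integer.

[0]=0x14 [1]=0x64 (big-endian) → word 0x1464
rsvd [12+:4] = (word>>12) & 0xf = 1
slot [11+:1] = (word>>11) & 0x1 = 0
len [4+:7] = (word>>4) & 0x7f = 70  ←
prio [3+:1] = (word>>3) & 0x1 = 0
ver [1+:2] = (word>>1) & 0x3 = 2
opcode [0+:1] = (word>>0) & 0x1 = 0

70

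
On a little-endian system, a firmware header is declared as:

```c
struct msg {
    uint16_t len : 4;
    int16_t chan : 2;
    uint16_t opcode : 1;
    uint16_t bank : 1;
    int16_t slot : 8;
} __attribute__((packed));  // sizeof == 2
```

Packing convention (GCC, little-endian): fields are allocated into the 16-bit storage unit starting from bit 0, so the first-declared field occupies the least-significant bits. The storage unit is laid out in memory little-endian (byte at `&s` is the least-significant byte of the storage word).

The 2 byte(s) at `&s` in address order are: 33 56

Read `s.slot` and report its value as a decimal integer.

[0]=0x33 [1]=0x56 (little-endian) → word 0x5633
len [0+:4] = (word>>0) & 0xf = 3
chan [4+:2] = (word>>4) & 0x3 = 3
opcode [6+:1] = (word>>6) & 0x1 = 0
bank [7+:1] = (word>>7) & 0x1 = 0
slot [8+:8] = (word>>8) & 0xff = 86  ←
slot signed 8b, MSB=0: value = 86

86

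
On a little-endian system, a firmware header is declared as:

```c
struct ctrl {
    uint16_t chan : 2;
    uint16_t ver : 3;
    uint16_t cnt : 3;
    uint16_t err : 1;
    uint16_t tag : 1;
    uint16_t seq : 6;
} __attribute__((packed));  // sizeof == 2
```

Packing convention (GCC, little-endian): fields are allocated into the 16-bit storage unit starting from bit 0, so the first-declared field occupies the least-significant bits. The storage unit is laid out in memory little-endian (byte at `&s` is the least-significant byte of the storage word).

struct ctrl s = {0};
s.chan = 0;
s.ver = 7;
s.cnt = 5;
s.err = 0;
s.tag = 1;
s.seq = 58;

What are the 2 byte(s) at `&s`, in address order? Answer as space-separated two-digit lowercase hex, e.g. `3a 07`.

bc ea

chan (2b) val=0 bits=0x0 at bit 0: 0x0000
ver (3b) val=7 bits=0x7 at bit 2: 0x001c
cnt (3b) val=5 bits=0x5 at bit 5: 0x00bc
err (1b) val=0 bits=0x0 at bit 8: 0x00bc
tag (1b) val=1 bits=0x1 at bit 9: 0x02bc
seq (6b) val=58 bits=0x3a at bit 10: 0xeabc
word = 0xeabc → little-endian bytes:
  [0]=0xbc  [1]=0xea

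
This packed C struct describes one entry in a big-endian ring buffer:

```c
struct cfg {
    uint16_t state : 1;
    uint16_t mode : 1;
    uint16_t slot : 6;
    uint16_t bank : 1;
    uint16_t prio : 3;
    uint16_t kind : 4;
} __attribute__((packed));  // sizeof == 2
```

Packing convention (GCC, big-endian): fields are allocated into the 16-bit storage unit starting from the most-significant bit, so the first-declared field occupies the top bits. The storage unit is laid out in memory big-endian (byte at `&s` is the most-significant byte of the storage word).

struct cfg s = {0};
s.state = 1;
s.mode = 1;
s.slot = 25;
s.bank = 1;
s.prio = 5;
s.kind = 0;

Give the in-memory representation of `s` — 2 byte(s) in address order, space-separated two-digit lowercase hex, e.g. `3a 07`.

[15+:1] state=1 & 0x1 = 0x1; word=0x8000
[14+:1] mode=1 & 0x1 = 0x1; word=0xc000
[8+:6] slot=25 & 0x3f = 0x19; word=0xd900
[7+:1] bank=1 & 0x1 = 0x1; word=0xd980
[4+:3] prio=5 & 0x7 = 0x5; word=0xd9d0
[0+:4] kind=0 & 0xf = 0x0; word=0xd9d0
word = 0xd9d0 → big-endian bytes:
  [0]=0xd9  [1]=0xd0

d9 d0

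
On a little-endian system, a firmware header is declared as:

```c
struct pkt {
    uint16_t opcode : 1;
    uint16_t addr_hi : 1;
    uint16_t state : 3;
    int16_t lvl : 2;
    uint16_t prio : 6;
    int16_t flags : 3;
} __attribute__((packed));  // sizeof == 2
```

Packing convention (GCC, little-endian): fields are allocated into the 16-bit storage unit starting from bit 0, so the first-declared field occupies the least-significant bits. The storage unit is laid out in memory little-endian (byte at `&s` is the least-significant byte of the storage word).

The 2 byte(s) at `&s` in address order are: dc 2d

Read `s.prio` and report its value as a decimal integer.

[0]=0xdc [1]=0x2d (little-endian) → word 0x2ddc
opcode [0+:1] = (word>>0) & 0x1 = 0
addr_hi [1+:1] = (word>>1) & 0x1 = 0
state [2+:3] = (word>>2) & 0x7 = 7
lvl [5+:2] = (word>>5) & 0x3 = 2
prio [7+:6] = (word>>7) & 0x3f = 27  ←
flags [13+:3] = (word>>13) & 0x7 = 1

27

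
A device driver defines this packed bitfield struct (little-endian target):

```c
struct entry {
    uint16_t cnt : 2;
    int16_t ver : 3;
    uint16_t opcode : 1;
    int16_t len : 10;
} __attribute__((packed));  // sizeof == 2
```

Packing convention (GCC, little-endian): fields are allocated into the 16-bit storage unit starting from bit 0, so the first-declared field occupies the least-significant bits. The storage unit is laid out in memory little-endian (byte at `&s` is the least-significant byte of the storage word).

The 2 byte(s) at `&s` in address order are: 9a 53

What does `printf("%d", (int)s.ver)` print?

[0]=0x9a [1]=0x53 (little-endian) → word 0x539a
cnt [0+:2] = (word>>0) & 0x3 = 2
ver [2+:3] = (word>>2) & 0x7 = 6  ←
opcode [5+:1] = (word>>5) & 0x1 = 0
len [6+:10] = (word>>6) & 0x3ff = 334
ver signed 3b, MSB=1: 6 - 8 = -2

-2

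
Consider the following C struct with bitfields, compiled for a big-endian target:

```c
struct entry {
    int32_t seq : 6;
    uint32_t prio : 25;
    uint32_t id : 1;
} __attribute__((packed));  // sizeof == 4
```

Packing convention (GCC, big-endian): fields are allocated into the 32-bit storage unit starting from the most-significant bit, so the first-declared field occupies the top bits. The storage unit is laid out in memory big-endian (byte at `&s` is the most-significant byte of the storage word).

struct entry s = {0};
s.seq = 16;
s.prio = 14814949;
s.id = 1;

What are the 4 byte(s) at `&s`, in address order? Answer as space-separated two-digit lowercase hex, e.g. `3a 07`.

41 c4 1d cb

seq (6b) val=16 bits=0x10 at bit 26: 0x40000000
prio (25b) val=14814949 bits=0xe20ee5 at bit 1: 0x41c41dca
id (1b) val=1 bits=0x1 at bit 0: 0x41c41dcb
word = 0x41c41dcb → big-endian bytes:
  [0]=0x41  [1]=0xc4  [2]=0x1d  [3]=0xcb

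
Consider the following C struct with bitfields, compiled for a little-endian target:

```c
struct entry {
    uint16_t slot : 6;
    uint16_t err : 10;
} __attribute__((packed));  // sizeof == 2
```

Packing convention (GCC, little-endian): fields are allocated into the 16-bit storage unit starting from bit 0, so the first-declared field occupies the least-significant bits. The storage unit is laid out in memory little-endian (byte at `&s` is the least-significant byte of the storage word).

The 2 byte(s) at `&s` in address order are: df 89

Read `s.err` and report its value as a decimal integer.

[0]=0xdf [1]=0x89 (little-endian) → word 0x89df
slot [0+:6] = (word>>0) & 0x3f = 31
err [6+:10] = (word>>6) & 0x3ff = 551  ←

551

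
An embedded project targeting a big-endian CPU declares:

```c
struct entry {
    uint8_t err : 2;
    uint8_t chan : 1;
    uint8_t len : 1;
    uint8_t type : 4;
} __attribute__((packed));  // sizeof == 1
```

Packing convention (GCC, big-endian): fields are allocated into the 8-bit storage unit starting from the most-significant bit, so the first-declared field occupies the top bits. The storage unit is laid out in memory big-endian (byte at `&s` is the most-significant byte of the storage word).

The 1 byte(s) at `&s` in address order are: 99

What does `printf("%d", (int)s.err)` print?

[0]=0x99 (big-endian) → word 0x99
err:2 @ bit 6 → (0x99>>6)&0x3 = 0x2  ←
chan:1 @ bit 5 → (0x99>>5)&0x1 = 0x0
len:1 @ bit 4 → (0x99>>4)&0x1 = 0x1
type:4 @ bit 0 → (0x99>>0)&0xf = 0x9

2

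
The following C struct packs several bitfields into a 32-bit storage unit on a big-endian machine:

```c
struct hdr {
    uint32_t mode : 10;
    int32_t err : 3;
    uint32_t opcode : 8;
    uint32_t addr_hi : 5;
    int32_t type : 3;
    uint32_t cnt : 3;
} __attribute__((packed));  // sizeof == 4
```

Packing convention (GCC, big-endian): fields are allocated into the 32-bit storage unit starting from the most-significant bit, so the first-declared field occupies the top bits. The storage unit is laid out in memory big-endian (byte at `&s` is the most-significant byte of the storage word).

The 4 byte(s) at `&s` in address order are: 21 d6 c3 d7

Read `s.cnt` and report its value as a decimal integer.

7

[0]=0x21 [1]=0xd6 [2]=0xc3 [3]=0xd7 (big-endian) → word 0x21d6c3d7
mode:10 @ bit 22 → (0x21d6c3d7>>22)&0x3ff = 0x87
err:3 @ bit 19 → (0x21d6c3d7>>19)&0x7 = 0x2
opcode:8 @ bit 11 → (0x21d6c3d7>>11)&0xff = 0xd8
addr_hi:5 @ bit 6 → (0x21d6c3d7>>6)&0x1f = 0xf
type:3 @ bit 3 → (0x21d6c3d7>>3)&0x7 = 0x2
cnt:3 @ bit 0 → (0x21d6c3d7>>0)&0x7 = 0x7  ←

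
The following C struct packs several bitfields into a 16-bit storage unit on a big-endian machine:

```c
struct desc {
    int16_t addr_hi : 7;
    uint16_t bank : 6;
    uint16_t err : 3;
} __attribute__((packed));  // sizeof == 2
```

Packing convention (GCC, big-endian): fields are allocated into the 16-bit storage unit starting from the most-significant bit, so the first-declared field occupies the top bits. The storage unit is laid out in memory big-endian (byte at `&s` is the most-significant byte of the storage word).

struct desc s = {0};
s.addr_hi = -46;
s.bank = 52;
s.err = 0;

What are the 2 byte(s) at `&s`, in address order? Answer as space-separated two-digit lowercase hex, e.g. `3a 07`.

a5 a0

addr_hi (7b) val=-46 bits=0x52 at bit 9: 0xa400
bank (6b) val=52 bits=0x34 at bit 3: 0xa5a0
err (3b) val=0 bits=0x0 at bit 0: 0xa5a0
word = 0xa5a0 → big-endian bytes:
  [0]=0xa5  [1]=0xa0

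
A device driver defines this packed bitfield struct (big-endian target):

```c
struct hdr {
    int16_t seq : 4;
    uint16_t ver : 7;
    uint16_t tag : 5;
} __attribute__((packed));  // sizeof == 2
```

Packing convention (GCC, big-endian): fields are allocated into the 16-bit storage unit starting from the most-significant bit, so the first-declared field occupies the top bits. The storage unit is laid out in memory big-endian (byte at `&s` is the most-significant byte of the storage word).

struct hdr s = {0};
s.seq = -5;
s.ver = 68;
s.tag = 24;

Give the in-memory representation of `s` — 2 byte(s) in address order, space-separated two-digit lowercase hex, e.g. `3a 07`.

[12+:4] seq=-5 & 0xf = 0xb; word=0xb000
[5+:7] ver=68 & 0x7f = 0x44; word=0xb880
[0+:5] tag=24 & 0x1f = 0x18; word=0xb898
word = 0xb898 → big-endian bytes:
  [0]=0xb8  [1]=0x98

b8 98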